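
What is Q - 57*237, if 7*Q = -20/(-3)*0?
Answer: -13509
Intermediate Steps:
Q = 0 (Q = (-20/(-3)*0)/7 = (-20*(-1)/3*0)/7 = (-4*(-5/3)*0)/7 = ((20/3)*0)/7 = (⅐)*0 = 0)
Q - 57*237 = 0 - 57*237 = 0 - 13509 = -13509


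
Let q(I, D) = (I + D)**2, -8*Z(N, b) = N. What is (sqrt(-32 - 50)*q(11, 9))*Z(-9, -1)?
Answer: 450*I*sqrt(82) ≈ 4074.9*I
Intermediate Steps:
Z(N, b) = -N/8
q(I, D) = (D + I)**2
(sqrt(-32 - 50)*q(11, 9))*Z(-9, -1) = (sqrt(-32 - 50)*(9 + 11)**2)*(-1/8*(-9)) = (sqrt(-82)*20**2)*(9/8) = ((I*sqrt(82))*400)*(9/8) = (400*I*sqrt(82))*(9/8) = 450*I*sqrt(82)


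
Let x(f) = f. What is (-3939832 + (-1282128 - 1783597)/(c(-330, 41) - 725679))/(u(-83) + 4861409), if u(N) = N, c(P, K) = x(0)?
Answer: -2859050280203/3527762190354 ≈ -0.81044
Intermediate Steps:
c(P, K) = 0
(-3939832 + (-1282128 - 1783597)/(c(-330, 41) - 725679))/(u(-83) + 4861409) = (-3939832 + (-1282128 - 1783597)/(0 - 725679))/(-83 + 4861409) = (-3939832 - 3065725/(-725679))/4861326 = (-3939832 - 3065725*(-1/725679))*(1/4861326) = (-3939832 + 3065725/725679)*(1/4861326) = -2859050280203/725679*1/4861326 = -2859050280203/3527762190354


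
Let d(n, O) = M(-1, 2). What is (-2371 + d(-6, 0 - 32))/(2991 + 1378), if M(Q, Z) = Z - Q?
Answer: -2368/4369 ≈ -0.54200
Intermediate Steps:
d(n, O) = 3 (d(n, O) = 2 - 1*(-1) = 2 + 1 = 3)
(-2371 + d(-6, 0 - 32))/(2991 + 1378) = (-2371 + 3)/(2991 + 1378) = -2368/4369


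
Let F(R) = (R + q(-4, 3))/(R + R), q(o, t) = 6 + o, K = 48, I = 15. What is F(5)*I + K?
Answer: 117/2 ≈ 58.500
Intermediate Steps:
F(R) = (2 + R)/(2*R) (F(R) = (R + (6 - 4))/(R + R) = (R + 2)/((2*R)) = (2 + R)*(1/(2*R)) = (2 + R)/(2*R))
F(5)*I + K = ((½)*(2 + 5)/5)*15 + 48 = ((½)*(⅕)*7)*15 + 48 = (7/10)*15 + 48 = 21/2 + 48 = 117/2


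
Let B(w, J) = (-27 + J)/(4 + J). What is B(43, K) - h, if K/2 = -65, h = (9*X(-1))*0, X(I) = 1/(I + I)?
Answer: 157/126 ≈ 1.2460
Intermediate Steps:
X(I) = 1/(2*I)
h = 0 (h = (9*((½)/(-1)))*0 = (9*((½)*(-1)))*0 = (9*(-½))*0 = -9/2*0 = 0)
K = -130 (K = 2*(-65) = -130)
B(w, J) = (-27 + J)/(4 + J)
B(43, K) - h = (-27 - 130)/(4 - 130) - 1*0 = -157/(-126) + 0 = -1/126*(-157) + 0 = 157/126 + 0 = 157/126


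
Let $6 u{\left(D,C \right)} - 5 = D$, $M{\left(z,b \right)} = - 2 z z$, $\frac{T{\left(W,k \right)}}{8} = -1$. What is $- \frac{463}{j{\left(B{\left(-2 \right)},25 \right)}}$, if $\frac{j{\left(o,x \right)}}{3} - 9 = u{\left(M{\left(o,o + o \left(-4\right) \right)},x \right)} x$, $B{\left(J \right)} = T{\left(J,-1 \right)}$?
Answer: $\frac{926}{3021} \approx 0.30652$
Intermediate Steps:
$T{\left(W,k \right)} = -8$ ($T{\left(W,k \right)} = 8 \left(-1\right) = -8$)
$M{\left(z,b \right)} = - 2 z^{2}$
$u{\left(D,C \right)} = \frac{5}{6} + \frac{D}{6}$
$B{\left(J \right)} = -8$
$j{\left(o,x \right)} = 27 + 3 x \left(\frac{5}{6} - \frac{o^{2}}{3}\right)$ ($j{\left(o,x \right)} = 27 + 3 \left(\frac{5}{6} + \frac{\left(-2\right) o^{2}}{6}\right) x = 27 + 3 \left(\frac{5}{6} - \frac{o^{2}}{3}\right) x = 27 + 3 x \left(\frac{5}{6} - \frac{o^{2}}{3}\right)$)
$- \frac{463}{j{\left(B{\left(-2 \right)},25 \right)}} = - \frac{463}{27 + \frac{1}{2} \cdot 25 \left(5 - 2 \left(-8\right)^{2}\right)} = - \frac{463}{27 + \frac{1}{2} \cdot 25 \left(5 - 128\right)} = - \frac{463}{27 + \frac{1}{2} \cdot 25 \left(-123\right)} = - \frac{463}{27 - \frac{3075}{2}} = - \frac{463}{- \frac{3021}{2}} = \left(-463\right) \left(- \frac{2}{3021}\right) = \frac{926}{3021}$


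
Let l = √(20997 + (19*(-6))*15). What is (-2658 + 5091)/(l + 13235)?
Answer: 32200755/175145938 - 7299*√2143/175145938 ≈ 0.18192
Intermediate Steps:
l = 3*√2143 (l = √(20997 - 114*15) = √(20997 - 1710) = √19287 = 3*√2143 ≈ 138.88)
(-2658 + 5091)/(l + 13235) = (-2658 + 5091)/(3*√2143 + 13235) = 2433/(13235 + 3*√2143)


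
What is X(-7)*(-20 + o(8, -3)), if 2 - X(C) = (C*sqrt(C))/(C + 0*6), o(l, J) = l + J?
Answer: -30 + 15*I*sqrt(7) ≈ -30.0 + 39.686*I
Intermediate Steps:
o(l, J) = J + l
X(C) = 2 - sqrt(C) (X(C) = 2 - C*sqrt(C)/(C + 0*6) = 2 - C**(3/2)/(C + 0) = 2 - C**(3/2)/C = 2 - sqrt(C))
X(-7)*(-20 + o(8, -3)) = (2 - sqrt(-7))*(-20 + (-3 + 8)) = (2 - I*sqrt(7))*(-20 + 5) = (2 - I*sqrt(7))*(-15) = -30 + 15*I*sqrt(7)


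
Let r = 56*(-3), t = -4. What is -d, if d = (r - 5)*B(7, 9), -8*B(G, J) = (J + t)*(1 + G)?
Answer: -865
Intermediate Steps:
r = -168
B(G, J) = -(1 + G)*(-4 + J)/8 (B(G, J) = -(J - 4)*(1 + G)/8 = -(-4 + J)*(1 + G)/8 = -(1 + G)*(-4 + J)/8)
d = 865 (d = (-168 - 5)*(½ + (½)*7 - ⅛*9 - ⅛*7*9) = -173*(½ + 7/2 - 9/8 - 63/8) = -173*(-5) = 865)
-d = -1*865 = -865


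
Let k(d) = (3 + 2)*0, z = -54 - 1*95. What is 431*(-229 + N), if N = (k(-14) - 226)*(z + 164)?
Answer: -1559789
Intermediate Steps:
z = -149 (z = -54 - 95 = -149)
k(d) = 0 (k(d) = 5*0 = 0)
N = -3390 (N = (0 - 226)*(-149 + 164) = -226*15 = -3390)
431*(-229 + N) = 431*(-229 - 3390) = 431*(-3619) = -1559789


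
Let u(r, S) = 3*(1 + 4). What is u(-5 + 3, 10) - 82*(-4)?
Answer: 343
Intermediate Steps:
u(r, S) = 15 (u(r, S) = 3*5 = 15)
u(-5 + 3, 10) - 82*(-4) = 15 - 82*(-4) = 15 + 328 = 343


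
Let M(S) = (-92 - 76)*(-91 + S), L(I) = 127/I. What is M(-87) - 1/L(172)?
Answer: 3797636/127 ≈ 29903.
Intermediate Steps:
M(S) = 15288 - 168*S (M(S) = -168*(-91 + S) = 15288 - 168*S)
M(-87) - 1/L(172) = (15288 - 168*(-87)) - 1/(127/172) = (15288 + 14616) - 1/(127*(1/172)) = 29904 - 1/127/172 = 29904 - 1*172/127 = 29904 - 172/127 = 3797636/127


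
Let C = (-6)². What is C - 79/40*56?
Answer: -373/5 ≈ -74.600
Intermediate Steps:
C = 36
C - 79/40*56 = 36 - 79/40*56 = 36 - 553/5 = -373/5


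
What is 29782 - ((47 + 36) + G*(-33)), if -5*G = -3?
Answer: 148594/5 ≈ 29719.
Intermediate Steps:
G = ⅗ (G = -⅕*(-3) = ⅗ ≈ 0.60000)
29782 - ((47 + 36) + G*(-33)) = 29782 - ((47 + 36) + (⅗)*(-33)) = 29782 - (83 - 99/5) = 29782 - 1*316/5 = 29782 - 316/5 = 148594/5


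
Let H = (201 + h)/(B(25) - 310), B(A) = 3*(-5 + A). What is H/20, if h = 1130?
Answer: -1331/5000 ≈ -0.26620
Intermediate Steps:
B(A) = -15 + 3*A
H = -1331/250 (H = (201 + 1130)/((-15 + 3*25) - 310) = 1331/((-15 + 75) - 310) = 1331/(60 - 310) = 1331/(-250) = 1331*(-1/250) = -1331/250 ≈ -5.3240)
H/20 = -1331/250/20 = -1331/250*1/20 = -1331/5000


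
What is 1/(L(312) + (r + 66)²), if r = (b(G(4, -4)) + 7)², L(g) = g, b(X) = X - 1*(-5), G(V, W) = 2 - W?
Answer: 1/152412 ≈ 6.5612e-6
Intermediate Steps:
b(X) = 5 + X (b(X) = X + 5 = 5 + X)
r = 324 (r = ((5 + (2 - 1*(-4))) + 7)² = ((5 + (2 + 4)) + 7)² = ((5 + 6) + 7)² = (11 + 7)² = 18² = 324)
1/(L(312) + (r + 66)²) = 1/(312 + (324 + 66)²) = 1/(312 + 390²) = 1/(312 + 152100) = 1/152412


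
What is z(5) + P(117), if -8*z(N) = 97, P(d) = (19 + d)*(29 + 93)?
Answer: 132639/8 ≈ 16580.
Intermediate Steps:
P(d) = 2318 + 122*d (P(d) = (19 + d)*122 = 2318 + 122*d)
z(N) = -97/8 (z(N) = -⅛*97 = -97/8)
z(5) + P(117) = -97/8 + (2318 + 122*117) = -97/8 + (2318 + 14274) = -97/8 + 16592 = 132639/8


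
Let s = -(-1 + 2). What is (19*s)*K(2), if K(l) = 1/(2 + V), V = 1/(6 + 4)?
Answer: -190/21 ≈ -9.0476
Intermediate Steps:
V = 1/10 ≈ 0.10000
s = -1 (s = -1*1 = -1)
K(l) = 10/21 (K(l) = 1/(2 + 1/10) = 1/(21/10) = 10/21)
(19*s)*K(2) = (19*(-1))*(10/21) = -19*10/21 = -190/21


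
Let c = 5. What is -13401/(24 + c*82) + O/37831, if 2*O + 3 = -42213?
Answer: -516134103/16418654 ≈ -31.436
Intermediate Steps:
O = -21108 (O = -3/2 + (½)*(-42213) = -3/2 - 42213/2 = -21108)
-13401/(24 + c*82) + O/37831 = -13401/(24 + 5*82) - 21108/37831 = -13401/(24 + 410) - 21108*1/37831 = -13401/434 - 21108/37831 = -516134103/16418654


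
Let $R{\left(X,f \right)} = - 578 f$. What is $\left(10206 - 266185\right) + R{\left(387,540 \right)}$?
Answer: $-568099$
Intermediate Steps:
$\left(10206 - 266185\right) + R{\left(387,540 \right)} = \left(10206 - 266185\right) - 312120 = -255979 - 312120 = -568099$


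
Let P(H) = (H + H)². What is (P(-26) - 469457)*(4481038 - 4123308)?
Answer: -166971550690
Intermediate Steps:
P(H) = 4*H² (P(H) = (2*H)² = 4*H²)
(P(-26) - 469457)*(4481038 - 4123308) = (4*(-26)² - 469457)*(4481038 - 4123308) = (4*676 - 469457)*357730 = (2704 - 469457)*357730 = -466753*357730 = -166971550690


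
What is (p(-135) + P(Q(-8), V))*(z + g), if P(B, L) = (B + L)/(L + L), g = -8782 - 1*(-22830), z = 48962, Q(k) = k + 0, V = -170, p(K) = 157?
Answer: 168734479/17 ≈ 9.9256e+6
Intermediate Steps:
Q(k) = k
g = 14048 (g = -8782 + 22830 = 14048)
P(B, L) = (B + L)/(2*L) (P(B, L) = (B + L)/((2*L)) = (B + L)*(1/(2*L)) = (B + L)/(2*L))
(p(-135) + P(Q(-8), V))*(z + g) = (157 + (½)*(-8 - 170)/(-170))*(48962 + 14048) = (157 + (½)*(-1/170)*(-178))*63010 = (157 + 89/170)*63010 = (26779/170)*63010 = 168734479/17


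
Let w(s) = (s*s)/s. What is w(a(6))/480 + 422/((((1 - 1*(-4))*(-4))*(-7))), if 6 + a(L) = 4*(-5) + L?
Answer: 2497/840 ≈ 2.9726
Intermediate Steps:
a(L) = -26 + L (a(L) = -6 + (4*(-5) + L) = -6 + (-20 + L) = -26 + L)
w(s) = s (w(s) = s²/s = s)
w(a(6))/480 + 422/((((1 - 1*(-4))*(-4))*(-7))) = (-26 + 6)/480 + 422/((((1 - 1*(-4))*(-4))*(-7))) = -20*1/480 + 422/((((1 + 4)*(-4))*(-7))) = -1/24 + 422/(((5*(-4))*(-7))) = -1/24 + 422/((-20*(-7))) = -1/24 + 422/140 = -1/24 + 422*(1/140) = -1/24 + 211/70 = 2497/840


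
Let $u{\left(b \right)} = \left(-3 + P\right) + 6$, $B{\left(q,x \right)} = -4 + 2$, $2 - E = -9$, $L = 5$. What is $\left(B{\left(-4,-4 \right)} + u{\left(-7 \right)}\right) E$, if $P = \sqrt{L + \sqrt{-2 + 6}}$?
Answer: $11 + 11 \sqrt{7} \approx 40.103$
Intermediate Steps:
$E = 11$ ($E = 2 - -9 = 2 + 9 = 11$)
$B{\left(q,x \right)} = -2$
$P = \sqrt{7}$ ($P = \sqrt{5 + \sqrt{-2 + 6}} = \sqrt{5 + \sqrt{4}} = \sqrt{5 + 2} = \sqrt{7} \approx 2.6458$)
$u{\left(b \right)} = 3 + \sqrt{7}$ ($u{\left(b \right)} = \left(-3 + \sqrt{7}\right) + 6 = 3 + \sqrt{7}$)
$\left(B{\left(-4,-4 \right)} + u{\left(-7 \right)}\right) E = \left(-2 + \left(3 + \sqrt{7}\right)\right) 11 = \left(1 + \sqrt{7}\right) 11 = 11 + 11 \sqrt{7}$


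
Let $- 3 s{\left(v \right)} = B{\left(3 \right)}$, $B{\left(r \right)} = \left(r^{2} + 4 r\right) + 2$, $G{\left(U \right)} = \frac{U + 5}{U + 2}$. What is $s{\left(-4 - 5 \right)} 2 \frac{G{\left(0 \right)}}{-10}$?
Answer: $\frac{23}{6} \approx 3.8333$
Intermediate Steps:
$G{\left(U \right)} = \frac{5 + U}{2 + U}$
$B{\left(r \right)} = 2 + r^{2} + 4 r$
$s{\left(v \right)} = - \frac{23}{3}$ ($s{\left(v \right)} = - \frac{2 + 3^{2} + 4 \cdot 3}{3} = - \frac{2 + 9 + 12}{3} = \left(- \frac{1}{3}\right) 23 = - \frac{23}{3}$)
$s{\left(-4 - 5 \right)} 2 \frac{G{\left(0 \right)}}{-10} = \left(- \frac{23}{3}\right) 2 \frac{\frac{1}{2 + 0} \left(5 + 0\right)}{-10} = - \frac{46 \cdot \frac{1}{2} \cdot 5 \left(- \frac{1}{10}\right)}{3} = - \frac{46 \cdot \frac{5}{2} \left(- \frac{1}{10}\right)}{3} = \left(- \frac{46}{3}\right) \left(- \frac{1}{4}\right) = \frac{23}{6}$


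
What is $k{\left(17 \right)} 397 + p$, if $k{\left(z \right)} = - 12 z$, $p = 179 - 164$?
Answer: $-80973$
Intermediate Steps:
$p = 15$ ($p = 179 - 164 = 15$)
$k{\left(17 \right)} 397 + p = \left(-12\right) 17 \cdot 397 + 15 = \left(-204\right) 397 + 15 = -80988 + 15 = -80973$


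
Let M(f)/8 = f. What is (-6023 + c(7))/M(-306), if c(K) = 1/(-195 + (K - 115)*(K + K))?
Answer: 5140631/2089368 ≈ 2.4604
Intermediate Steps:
c(K) = 1/(-195 + 2*K*(-115 + K)) (c(K) = 1/(-195 + (-115 + K)*(2*K)) = 1/(-195 + 2*K*(-115 + K)))
M(f) = 8*f
(-6023 + c(7))/M(-306) = (-6023 + 1/(-195 - 230*7 + 2*7**2))/((8*(-306))) = (-6023 + 1/(-195 - 1610 + 2*49))/(-2448) = (-6023 + 1/(-195 - 1610 + 98))*(-1/2448) = (-6023 + 1/(-1707))*(-1/2448) = (-6023 - 1/1707)*(-1/2448) = -10281262/1707*(-1/2448) = 5140631/2089368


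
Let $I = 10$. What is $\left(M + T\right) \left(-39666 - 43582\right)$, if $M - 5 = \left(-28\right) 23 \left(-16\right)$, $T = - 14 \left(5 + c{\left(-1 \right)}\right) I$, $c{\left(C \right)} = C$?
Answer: $-811584752$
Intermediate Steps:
$T = -560$ ($T = - 14 \left(5 - 1\right) 10 = \left(-14\right) 4 \cdot 10 = \left(-56\right) 10 = -560$)
$M = 10309$ ($M = 5 + \left(-28\right) 23 \left(-16\right) = 5 - -10304 = 5 + 10304 = 10309$)
$\left(M + T\right) \left(-39666 - 43582\right) = \left(10309 - 560\right) \left(-39666 - 43582\right) = 9749 \left(-83248\right) = -811584752$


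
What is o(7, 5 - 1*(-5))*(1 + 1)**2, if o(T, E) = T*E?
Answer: 280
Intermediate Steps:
o(T, E) = E*T
o(7, 5 - 1*(-5))*(1 + 1)**2 = ((5 - 1*(-5))*7)*(1 + 1)**2 = ((5 + 5)*7)*2**2 = (10*7)*4 = 70*4 = 280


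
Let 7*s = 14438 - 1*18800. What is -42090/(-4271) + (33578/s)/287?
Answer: 3692024071/381917091 ≈ 9.6671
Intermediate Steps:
s = -4362/7 (s = (14438 - 1*18800)/7 = (14438 - 18800)/7 = (⅐)*(-4362) = -4362/7 ≈ -623.14)
-42090/(-4271) + (33578/s)/287 = -42090/(-4271) + (33578/(-4362/7))/287 = -42090*(-1/4271) + (33578*(-7/4362))*(1/287) = 42090/4271 - 117523/2181*1/287 = 42090/4271 - 16789/89421 = 3692024071/381917091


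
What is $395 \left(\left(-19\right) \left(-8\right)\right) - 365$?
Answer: $59675$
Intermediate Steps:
$395 \left(\left(-19\right) \left(-8\right)\right) - 365 = 395 \cdot 152 - 365 = 60040 - 365 = 59675$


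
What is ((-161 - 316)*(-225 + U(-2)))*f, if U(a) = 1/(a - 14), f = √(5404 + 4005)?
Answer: 166614669/16 ≈ 1.0413e+7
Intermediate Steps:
f = 97 (f = √9409 = 97)
U(a) = 1/(-14 + a)
((-161 - 316)*(-225 + U(-2)))*f = ((-161 - 316)*(-225 + 1/(-14 - 2)))*97 = -477*(-225 + 1/(-16))*97 = -477*(-225 - 1/16)*97 = -477*(-3601/16)*97 = (1717677/16)*97 = 166614669/16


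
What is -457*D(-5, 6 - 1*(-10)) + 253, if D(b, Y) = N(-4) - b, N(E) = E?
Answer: -204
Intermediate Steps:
D(b, Y) = -4 - b
-457*D(-5, 6 - 1*(-10)) + 253 = -457*(-4 - 1*(-5)) + 253 = -457*(-4 + 5) + 253 = -457*1 + 253 = -457 + 253 = -204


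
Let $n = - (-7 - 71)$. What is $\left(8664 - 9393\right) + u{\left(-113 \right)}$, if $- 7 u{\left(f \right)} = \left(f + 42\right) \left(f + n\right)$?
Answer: $-1084$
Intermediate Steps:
$n = 78$ ($n = \left(-1\right) \left(-78\right) = 78$)
$u{\left(f \right)} = - \frac{\left(42 + f\right) \left(78 + f\right)}{7}$ ($u{\left(f \right)} = - \frac{\left(f + 42\right) \left(f + 78\right)}{7} = - \frac{\left(42 + f\right) \left(78 + f\right)}{7}$)
$\left(8664 - 9393\right) + u{\left(-113 \right)} = \left(8664 - 9393\right) - \left(- \frac{10284}{7} + \frac{12769}{7}\right) = -729 - 355 = -1084$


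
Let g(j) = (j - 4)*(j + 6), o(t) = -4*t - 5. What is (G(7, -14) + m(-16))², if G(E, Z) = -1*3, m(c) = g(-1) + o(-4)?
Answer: 289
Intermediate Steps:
o(t) = -5 - 4*t
g(j) = (-4 + j)*(6 + j)
m(c) = -14 (m(c) = (-24 + (-1)² + 2*(-1)) + (-5 - 4*(-4)) = (-24 + 1 - 2) + (-5 + 16) = -25 + 11 = -14)
G(E, Z) = -3
(G(7, -14) + m(-16))² = (-3 - 14)² = (-17)² = 289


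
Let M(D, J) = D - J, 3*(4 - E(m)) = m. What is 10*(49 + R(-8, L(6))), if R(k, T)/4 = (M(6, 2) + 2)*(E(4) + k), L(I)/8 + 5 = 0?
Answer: -790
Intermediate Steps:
L(I) = -40 (L(I) = -40 + 8*0 = -40 + 0 = -40)
E(m) = 4 - m/3
R(k, T) = 64 + 24*k (R(k, T) = 4*(((6 - 1*2) + 2)*((4 - 1/3*4) + k)) = 4*(((6 - 2) + 2)*((4 - 4/3) + k)) = 4*((4 + 2)*(8/3 + k)) = 4*(6*(8/3 + k)) = 4*(16 + 6*k) = 64 + 24*k)
10*(49 + R(-8, L(6))) = 10*(49 + (64 + 24*(-8))) = 10*(49 + (64 - 192)) = 10*(49 - 128) = 10*(-79) = -790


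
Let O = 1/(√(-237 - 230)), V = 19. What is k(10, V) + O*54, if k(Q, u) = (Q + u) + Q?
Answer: 39 - 54*I*√467/467 ≈ 39.0 - 2.4988*I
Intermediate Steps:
k(Q, u) = u + 2*Q
O = -I*√467/467 (O = 1/(√(-467)) = 1/(I*√467) = -I*√467/467 ≈ -0.046274*I)
k(10, V) + O*54 = (19 + 2*10) - I*√467/467*54 = (19 + 20) - 54*I*√467/467 = 39 - 54*I*√467/467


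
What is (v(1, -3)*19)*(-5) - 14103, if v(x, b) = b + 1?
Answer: -13913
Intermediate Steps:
v(x, b) = 1 + b
(v(1, -3)*19)*(-5) - 14103 = ((1 - 3)*19)*(-5) - 14103 = -2*19*(-5) - 14103 = -38*(-5) - 14103 = 190 - 14103 = -13913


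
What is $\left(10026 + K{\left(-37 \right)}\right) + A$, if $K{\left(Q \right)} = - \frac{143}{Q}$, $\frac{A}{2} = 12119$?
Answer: $\frac{1267911}{37} \approx 34268.0$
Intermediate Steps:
$A = 24238$ ($A = 2 \cdot 12119 = 24238$)
$\left(10026 + K{\left(-37 \right)}\right) + A = \left(10026 - \frac{143}{-37}\right) + 24238 = \left(10026 - - \frac{143}{37}\right) + 24238 = \left(10026 + \frac{143}{37}\right) + 24238 = \frac{371105}{37} + 24238 = \frac{1267911}{37}$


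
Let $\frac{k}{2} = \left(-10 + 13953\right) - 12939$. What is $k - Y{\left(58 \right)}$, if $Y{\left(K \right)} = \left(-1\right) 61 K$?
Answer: $5546$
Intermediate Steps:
$Y{\left(K \right)} = - 61 K$
$k = 2008$ ($k = 2 \left(\left(-10 + 13953\right) - 12939\right) = 2 \left(13943 - 12939\right) = 2 \cdot 1004 = 2008$)
$k - Y{\left(58 \right)} = 2008 - \left(-61\right) 58 = 2008 - -3538 = 2008 + 3538 = 5546$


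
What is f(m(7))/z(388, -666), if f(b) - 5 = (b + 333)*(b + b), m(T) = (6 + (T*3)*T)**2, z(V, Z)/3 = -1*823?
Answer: -1111552961/2469 ≈ -4.5020e+5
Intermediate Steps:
z(V, Z) = -2469 (z(V, Z) = 3*(-1*823) = 3*(-823) = -2469)
m(T) = (6 + 3*T**2)**2 (m(T) = (6 + (3*T)*T)**2 = (6 + 3*T**2)**2)
f(b) = 5 + 2*b*(333 + b) (f(b) = 5 + (b + 333)*(b + b) = 5 + (333 + b)*(2*b) = 5 + 2*b*(333 + b))
f(m(7))/z(388, -666) = (5 + 2*(9*(2 + 7**2)**2)**2 + 666*(9*(2 + 7**2)**2))/(-2469) = (5 + 2*(9*(2 + 49)**2)**2 + 666*(9*(2 + 49)**2))*(-1/2469) = (5 + 2*(9*51**2)**2 + 666*(9*51**2))*(-1/2469) = (5 + 2*(9*2601)**2 + 666*(9*2601))*(-1/2469) = (5 + 2*23409**2 + 666*23409)*(-1/2469) = (5 + 2*547981281 + 15590394)*(-1/2469) = (5 + 1095962562 + 15590394)*(-1/2469) = 1111552961*(-1/2469) = -1111552961/2469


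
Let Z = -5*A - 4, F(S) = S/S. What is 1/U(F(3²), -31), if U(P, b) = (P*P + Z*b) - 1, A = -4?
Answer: -1/496 ≈ -0.0020161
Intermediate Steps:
F(S) = 1
Z = 16 (Z = -5*(-4) - 4 = 20 - 4 = 16)
U(P, b) = -1 + P² + 16*b (U(P, b) = (P*P + 16*b) - 1 = (P² + 16*b) - 1 = -1 + P² + 16*b)
1/U(F(3²), -31) = 1/(-1 + 1² + 16*(-31)) = 1/(-1 + 1 - 496) = 1/(-496) = -1/496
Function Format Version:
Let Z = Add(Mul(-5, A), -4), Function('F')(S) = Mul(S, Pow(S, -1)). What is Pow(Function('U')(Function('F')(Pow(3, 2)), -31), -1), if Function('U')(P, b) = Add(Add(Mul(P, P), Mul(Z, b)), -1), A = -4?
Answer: Rational(-1, 496) ≈ -0.0020161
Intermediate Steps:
Function('F')(S) = 1
Z = 16 (Z = Add(Mul(-5, -4), -4) = Add(20, -4) = 16)
Function('U')(P, b) = Add(-1, Pow(P, 2), Mul(16, b)) (Function('U')(P, b) = Add(Add(Mul(P, P), Mul(16, b)), -1) = Add(Add(Pow(P, 2), Mul(16, b)), -1) = Add(-1, Pow(P, 2), Mul(16, b)))
Pow(Function('U')(Function('F')(Pow(3, 2)), -31), -1) = Pow(Add(-1, Pow(1, 2), Mul(16, -31)), -1) = Pow(Add(-1, 1, -496), -1) = Pow(-496, -1) = Rational(-1, 496)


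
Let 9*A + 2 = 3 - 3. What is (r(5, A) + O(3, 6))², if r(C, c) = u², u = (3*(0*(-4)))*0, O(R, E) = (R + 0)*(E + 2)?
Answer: 576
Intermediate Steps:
O(R, E) = R*(2 + E)
u = 0 (u = (3*0)*0 = 0*0 = 0)
A = -2/9 (A = -2/9 + (3 - 3)/9 = -2/9 + (⅑)*0 = -2/9 + 0 = -2/9 ≈ -0.22222)
r(C, c) = 0 (r(C, c) = 0² = 0)
(r(5, A) + O(3, 6))² = (0 + 3*(2 + 6))² = (0 + 3*8)² = (0 + 24)² = 24² = 576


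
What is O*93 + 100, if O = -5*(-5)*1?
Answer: 2425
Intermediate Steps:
O = 25 (O = 25*1 = 25)
O*93 + 100 = 25*93 + 100 = 2325 + 100 = 2425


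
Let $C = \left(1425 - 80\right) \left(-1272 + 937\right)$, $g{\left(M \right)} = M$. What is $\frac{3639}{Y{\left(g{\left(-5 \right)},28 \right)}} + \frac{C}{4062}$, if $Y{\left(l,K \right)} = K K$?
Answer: $- \frac{169234591}{1592304} \approx -106.28$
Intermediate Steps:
$Y{\left(l,K \right)} = K^{2}$
$C = -450575$ ($C = 1345 \left(-335\right) = -450575$)
$\frac{3639}{Y{\left(g{\left(-5 \right)},28 \right)}} + \frac{C}{4062} = \frac{3639}{28^{2}} - \frac{450575}{4062} = \frac{3639}{784} - \frac{450575}{4062} = - \frac{169234591}{1592304}$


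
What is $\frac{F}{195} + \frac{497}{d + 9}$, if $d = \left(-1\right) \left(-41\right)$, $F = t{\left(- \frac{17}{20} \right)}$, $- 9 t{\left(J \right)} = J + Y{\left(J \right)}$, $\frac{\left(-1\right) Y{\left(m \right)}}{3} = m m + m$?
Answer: $\frac{6978067}{702000} \approx 9.9403$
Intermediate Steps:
$Y{\left(m \right)} = - 3 m - 3 m^{2}$ ($Y{\left(m \right)} = - 3 \left(m m + m\right) = - 3 \left(m^{2} + m\right) = - 3 \left(m + m^{2}\right) = - 3 m - 3 m^{2}$)
$t{\left(J \right)} = - \frac{J}{9} + \frac{J \left(1 + J\right)}{3}$ ($t{\left(J \right)} = - \frac{J - 3 J \left(1 + J\right)}{9} = - \frac{J}{9} + \frac{J \left(1 + J\right)}{3}$)
$F = \frac{187}{3600}$ ($F = \frac{- \frac{17}{20} \left(2 + 3 \left(- \frac{17}{20}\right)\right)}{9} = \frac{\left(-17\right) \frac{1}{20} \left(2 + 3 \left(\left(-17\right) \frac{1}{20}\right)\right)}{9} = \frac{1}{9} \left(- \frac{17}{20}\right) \left(2 + 3 \left(- \frac{17}{20}\right)\right) = \frac{1}{9} \left(- \frac{17}{20}\right) \left(2 - \frac{51}{20}\right) = \frac{1}{9} \left(- \frac{17}{20}\right) \left(- \frac{11}{20}\right) = \frac{187}{3600} \approx 0.051944$)
$d = 41$
$\frac{F}{195} + \frac{497}{d + 9} = \frac{187}{3600 \cdot 195} + \frac{497}{41 + 9} = \frac{187}{3600} \cdot \frac{1}{195} + \frac{497}{50} = \frac{187}{702000} + 497 \cdot \frac{1}{50} = \frac{187}{702000} + \frac{497}{50} = \frac{6978067}{702000}$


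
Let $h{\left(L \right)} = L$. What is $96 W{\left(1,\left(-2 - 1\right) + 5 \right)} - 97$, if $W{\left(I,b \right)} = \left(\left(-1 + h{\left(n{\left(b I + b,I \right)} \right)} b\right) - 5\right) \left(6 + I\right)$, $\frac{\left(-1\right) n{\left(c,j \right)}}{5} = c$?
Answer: $-31009$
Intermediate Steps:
$n{\left(c,j \right)} = - 5 c$
$W{\left(I,b \right)} = \left(-6 + b \left(- 5 b - 5 I b\right)\right) \left(6 + I\right)$ ($W{\left(I,b \right)} = \left(\left(-1 + - 5 \left(b I + b\right) b\right) - 5\right) \left(6 + I\right) = \left(\left(-1 + - 5 \left(I b + b\right) b\right) - 5\right) \left(6 + I\right) = \left(\left(-1 + - 5 \left(b + I b\right) b\right) - 5\right) \left(6 + I\right) = \left(\left(-1 + \left(- 5 b - 5 I b\right) b\right) - 5\right) \left(6 + I\right) = \left(\left(-1 + b \left(- 5 b - 5 I b\right)\right) - 5\right) \left(6 + I\right) = \left(-6 + b \left(- 5 b - 5 I b\right)\right) \left(6 + I\right)$)
$96 W{\left(1,\left(-2 - 1\right) + 5 \right)} - 97 = 96 \left(-36 - 6 - 30 \left(\left(-2 - 1\right) + 5\right)^{2} \left(1 + 1\right) - 5 \left(\left(-2 - 1\right) + 5\right)^{2} \left(1 + 1\right)\right) - 97 = 96 \left(-36 - 6 - 30 \left(-3 + 5\right)^{2} \cdot 2 - 5 \left(-3 + 5\right)^{2} \cdot 2\right) - 97 = 96 \left(-36 - 6 - 30 \cdot 2^{2} \cdot 2 - 5 \cdot 2^{2} \cdot 2\right) - 97 = 96 \left(-36 - 6 - 120 \cdot 2 - 5 \cdot 4 \cdot 2\right) - 97 = 96 \left(-36 - 6 - 240 - 40\right) - 97 = 96 \left(-322\right) - 97 = -30912 - 97 = -31009$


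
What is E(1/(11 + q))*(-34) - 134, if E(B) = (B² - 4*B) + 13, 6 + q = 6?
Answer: -68234/121 ≈ -563.92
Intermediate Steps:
q = 0 (q = -6 + 6 = 0)
E(B) = 13 + B² - 4*B
E(1/(11 + q))*(-34) - 134 = (13 + (1/(11 + 0))² - 4/(11 + 0))*(-34) - 134 = (13 + (1/11)² - 4/11)*(-34) - 134 = (13 + (1/11)² - 4*1/11)*(-34) - 134 = (13 + 1/121 - 4/11)*(-34) - 134 = (1530/121)*(-34) - 134 = -52020/121 - 134 = -68234/121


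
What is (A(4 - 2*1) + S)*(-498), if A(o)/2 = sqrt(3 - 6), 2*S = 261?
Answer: -64989 - 996*I*sqrt(3) ≈ -64989.0 - 1725.1*I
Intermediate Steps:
S = 261/2 (S = (1/2)*261 = 261/2 ≈ 130.50)
A(o) = 2*I*sqrt(3) (A(o) = 2*sqrt(3 - 6) = 2*sqrt(-3) = 2*(I*sqrt(3)) = 2*I*sqrt(3))
(A(4 - 2*1) + S)*(-498) = (2*I*sqrt(3) + 261/2)*(-498) = (261/2 + 2*I*sqrt(3))*(-498) = -64989 - 996*I*sqrt(3)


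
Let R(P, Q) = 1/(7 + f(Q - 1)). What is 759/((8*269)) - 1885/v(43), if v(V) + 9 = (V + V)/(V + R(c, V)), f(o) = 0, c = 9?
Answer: 306668771/1138408 ≈ 269.38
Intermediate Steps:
R(P, Q) = ⅐ (R(P, Q) = 1/(7 + 0) = 1/7 = ⅐)
v(V) = -9 + 2*V/(⅐ + V) (v(V) = -9 + (V + V)/(V + ⅐) = -9 + (2*V)/(⅐ + V) = -9 + 2*V/(⅐ + V))
759/((8*269)) - 1885/v(43) = 759/((8*269)) - 1885*(1 + 7*43)/(-9 - 49*43) = 759/2152 - 1885*(1 + 301)/(-9 - 2107) = 759*(1/2152) - 1885/(-2116/302) = 759/2152 - 1885/((1/302)*(-2116)) = 759/2152 - 1885/(-1058/151) = 759/2152 - 1885*(-151/1058) = 759/2152 + 284635/1058 = 306668771/1138408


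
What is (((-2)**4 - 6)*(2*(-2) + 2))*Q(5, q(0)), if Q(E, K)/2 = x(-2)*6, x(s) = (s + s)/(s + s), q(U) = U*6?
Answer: -240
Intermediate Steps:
q(U) = 6*U
x(s) = 1 (x(s) = (2*s)/((2*s)) = (2*s)*(1/(2*s)) = 1)
Q(E, K) = 12 (Q(E, K) = 2*(1*6) = 2*6 = 12)
(((-2)**4 - 6)*(2*(-2) + 2))*Q(5, q(0)) = (((-2)**4 - 6)*(2*(-2) + 2))*12 = ((16 - 6)*(-4 + 2))*12 = (10*(-2))*12 = -20*12 = -240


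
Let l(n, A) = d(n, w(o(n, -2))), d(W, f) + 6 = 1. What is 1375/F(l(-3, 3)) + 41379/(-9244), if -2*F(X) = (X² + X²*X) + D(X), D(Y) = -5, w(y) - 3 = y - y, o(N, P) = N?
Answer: 4215241/194124 ≈ 21.714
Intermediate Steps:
w(y) = 3 (w(y) = 3 + (y - y) = 3 + 0 = 3)
d(W, f) = -5 (d(W, f) = -6 + 1 = -5)
l(n, A) = -5
F(X) = 5/2 - X²/2 - X³/2 (F(X) = -((X² + X²*X) - 5)/2 = -((X² + X³) - 5)/2 = -(-5 + X² + X³)/2 = 5/2 - X²/2 - X³/2)
1375/F(l(-3, 3)) + 41379/(-9244) = 1375/(5/2 - ½*(-5)² - ½*(-5)³) + 41379/(-9244) = 1375/(5/2 - ½*25 - ½*(-125)) + 41379*(-1/9244) = 1375/(5/2 - 25/2 + 125/2) - 41379/9244 = 1375/(105/2) - 41379/9244 = 1375*(2/105) - 41379/9244 = 550/21 - 41379/9244 = 4215241/194124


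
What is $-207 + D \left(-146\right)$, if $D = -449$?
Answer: $65347$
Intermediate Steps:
$-207 + D \left(-146\right) = -207 - -65554 = -207 + 65554 = 65347$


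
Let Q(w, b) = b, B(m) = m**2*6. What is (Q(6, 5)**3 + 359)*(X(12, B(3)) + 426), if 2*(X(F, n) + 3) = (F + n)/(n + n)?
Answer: 1843919/9 ≈ 2.0488e+5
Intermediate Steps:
B(m) = 6*m**2
X(F, n) = -3 + (F + n)/(4*n) (X(F, n) = -3 + ((F + n)/(n + n))/2 = -3 + ((F + n)/((2*n)))/2 = -3 + ((F + n)*(1/(2*n)))/2 = -3 + ((F + n)/(2*n))/2 = -3 + (F + n)/(4*n))
(Q(6, 5)**3 + 359)*(X(12, B(3)) + 426) = (5**3 + 359)*((12 - 66*3**2)/(4*((6*3**2))) + 426) = (125 + 359)*((12 - 66*9)/(4*((6*9))) + 426) = 484*((1/4)*(12 - 11*54)/54 + 426) = 484*((1/4)*(1/54)*(12 - 594) + 426) = 484*((1/4)*(1/54)*(-582) + 426) = 484*(-97/36 + 426) = 484*(15239/36) = 1843919/9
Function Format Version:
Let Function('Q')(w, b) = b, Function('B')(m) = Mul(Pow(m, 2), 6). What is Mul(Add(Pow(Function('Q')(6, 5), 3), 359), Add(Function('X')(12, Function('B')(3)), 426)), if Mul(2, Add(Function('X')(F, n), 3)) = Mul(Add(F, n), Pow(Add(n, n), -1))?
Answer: Rational(1843919, 9) ≈ 2.0488e+5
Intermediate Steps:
Function('B')(m) = Mul(6, Pow(m, 2))
Function('X')(F, n) = Add(-3, Mul(Rational(1, 4), Pow(n, -1), Add(F, n))) (Function('X')(F, n) = Add(-3, Mul(Rational(1, 2), Mul(Add(F, n), Pow(Add(n, n), -1)))) = Add(-3, Mul(Rational(1, 2), Mul(Add(F, n), Pow(Mul(2, n), -1)))) = Add(-3, Mul(Rational(1, 2), Mul(Add(F, n), Mul(Rational(1, 2), Pow(n, -1))))) = Add(-3, Mul(Rational(1, 2), Mul(Rational(1, 2), Pow(n, -1), Add(F, n)))) = Add(-3, Mul(Rational(1, 4), Pow(n, -1), Add(F, n))))
Mul(Add(Pow(Function('Q')(6, 5), 3), 359), Add(Function('X')(12, Function('B')(3)), 426)) = Mul(Add(Pow(5, 3), 359), Add(Mul(Rational(1, 4), Pow(Mul(6, Pow(3, 2)), -1), Add(12, Mul(-11, Mul(6, Pow(3, 2))))), 426)) = Mul(Add(125, 359), Add(Mul(Rational(1, 4), Pow(Mul(6, 9), -1), Add(12, Mul(-11, Mul(6, 9)))), 426)) = Mul(484, Add(Mul(Rational(1, 4), Pow(54, -1), Add(12, Mul(-11, 54))), 426)) = Mul(484, Add(Mul(Rational(1, 4), Rational(1, 54), Add(12, -594)), 426)) = Mul(484, Add(Mul(Rational(1, 4), Rational(1, 54), -582), 426)) = Mul(484, Add(Rational(-97, 36), 426)) = Mul(484, Rational(15239, 36)) = Rational(1843919, 9)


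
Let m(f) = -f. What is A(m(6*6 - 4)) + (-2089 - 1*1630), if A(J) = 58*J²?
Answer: 55673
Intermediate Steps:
A(m(6*6 - 4)) + (-2089 - 1*1630) = 58*(-(6*6 - 4))² + (-2089 - 1*1630) = 58*(-(36 - 4))² + (-2089 - 1630) = 58*(-1*32)² - 3719 = 58*(-32)² - 3719 = 58*1024 - 3719 = 59392 - 3719 = 55673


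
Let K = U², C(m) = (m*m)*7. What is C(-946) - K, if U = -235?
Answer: 6209187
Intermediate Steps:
C(m) = 7*m² (C(m) = m²*7 = 7*m²)
K = 55225 (K = (-235)² = 55225)
C(-946) - K = 7*(-946)² - 1*55225 = 7*894916 - 55225 = 6264412 - 55225 = 6209187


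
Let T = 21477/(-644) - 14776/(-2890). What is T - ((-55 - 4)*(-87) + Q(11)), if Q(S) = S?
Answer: -4813179913/930580 ≈ -5172.2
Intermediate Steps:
T = -26276393/930580 (T = 21477*(-1/644) - 14776*(-1/2890) = -21477/644 + 7388/1445 = -26276393/930580 ≈ -28.237)
T - ((-55 - 4)*(-87) + Q(11)) = -26276393/930580 - ((-55 - 4)*(-87) + 11) = -26276393/930580 - (-59*(-87) + 11) = -26276393/930580 - (5133 + 11) = -26276393/930580 - 1*5144 = -26276393/930580 - 5144 = -4813179913/930580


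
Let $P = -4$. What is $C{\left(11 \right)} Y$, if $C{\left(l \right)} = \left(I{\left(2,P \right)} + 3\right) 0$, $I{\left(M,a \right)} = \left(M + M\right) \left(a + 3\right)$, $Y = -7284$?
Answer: $0$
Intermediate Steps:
$I{\left(M,a \right)} = 2 M \left(3 + a\right)$
$C{\left(l \right)} = 0$ ($C{\left(l \right)} = \left(2 \cdot 2 \left(3 - 4\right) + 3\right) 0 = \left(2 \cdot 2 \left(-1\right) + 3\right) 0 = \left(-4 + 3\right) 0 = \left(-1\right) 0 = 0$)
$C{\left(11 \right)} Y = 0 \left(-7284\right) = 0$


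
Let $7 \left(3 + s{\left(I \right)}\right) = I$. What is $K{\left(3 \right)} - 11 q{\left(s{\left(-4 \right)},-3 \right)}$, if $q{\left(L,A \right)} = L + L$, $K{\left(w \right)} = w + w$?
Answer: $\frac{592}{7} \approx 84.571$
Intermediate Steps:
$K{\left(w \right)} = 2 w$
$s{\left(I \right)} = -3 + \frac{I}{7}$
$q{\left(L,A \right)} = 2 L$
$K{\left(3 \right)} - 11 q{\left(s{\left(-4 \right)},-3 \right)} = 2 \cdot 3 - 11 \cdot 2 \left(-3 + \frac{1}{7} \left(-4\right)\right) = 6 - 11 \cdot 2 \left(-3 - \frac{4}{7}\right) = 6 - 11 \cdot 2 \left(- \frac{25}{7}\right) = 6 - - \frac{550}{7} = 6 + \frac{550}{7} = \frac{592}{7}$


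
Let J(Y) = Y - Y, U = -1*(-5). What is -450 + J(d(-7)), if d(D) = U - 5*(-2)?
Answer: -450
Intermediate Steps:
U = 5
d(D) = 15 (d(D) = 5 - 5*(-2) = 5 + 10 = 15)
J(Y) = 0
-450 + J(d(-7)) = -450 + 0 = -450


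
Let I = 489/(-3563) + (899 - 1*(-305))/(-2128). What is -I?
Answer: 190373/270788 ≈ 0.70303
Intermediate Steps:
I = -190373/270788 (I = 489*(-1/3563) + (899 + 305)*(-1/2128) = -489/3563 + 1204*(-1/2128) = -489/3563 - 43/76 = -190373/270788 ≈ -0.70303)
-I = -1*(-190373/270788) = 190373/270788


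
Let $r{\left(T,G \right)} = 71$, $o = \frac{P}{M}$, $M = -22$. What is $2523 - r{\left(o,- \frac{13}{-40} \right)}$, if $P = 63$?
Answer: $2452$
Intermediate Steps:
$o = - \frac{63}{22}$ ($o = \frac{63}{-22} = 63 \left(- \frac{1}{22}\right) = - \frac{63}{22} \approx -2.8636$)
$2523 - r{\left(o,- \frac{13}{-40} \right)} = 2523 - 71 = 2452$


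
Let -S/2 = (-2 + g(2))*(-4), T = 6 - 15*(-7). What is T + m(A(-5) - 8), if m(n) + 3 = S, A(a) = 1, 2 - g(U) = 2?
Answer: 92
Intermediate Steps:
g(U) = 0 (g(U) = 2 - 1*2 = 2 - 2 = 0)
T = 111 (T = 6 + 105 = 111)
S = -16 (S = -2*(-2 + 0)*(-4) = -(-4)*(-4) = -2*8 = -16)
m(n) = -19 (m(n) = -3 - 16 = -19)
T + m(A(-5) - 8) = 111 - 19 = 92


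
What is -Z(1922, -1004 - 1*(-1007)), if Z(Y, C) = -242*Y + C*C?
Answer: 465115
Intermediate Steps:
Z(Y, C) = C² - 242*Y (Z(Y, C) = -242*Y + C² = C² - 242*Y)
-Z(1922, -1004 - 1*(-1007)) = -((-1004 - 1*(-1007))² - 242*1922) = -((-1004 + 1007)² - 465124) = -(3² - 465124) = -(9 - 465124) = -1*(-465115) = 465115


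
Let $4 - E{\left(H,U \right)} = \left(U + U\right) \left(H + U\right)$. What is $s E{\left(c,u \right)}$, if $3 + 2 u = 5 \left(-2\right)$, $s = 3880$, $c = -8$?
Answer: $-715860$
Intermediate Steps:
$u = - \frac{13}{2}$ ($u = - \frac{3}{2} + \frac{5 \left(-2\right)}{2} = - \frac{3}{2} + \frac{1}{2} \left(-10\right) = - \frac{3}{2} - 5 = - \frac{13}{2} \approx -6.5$)
$E{\left(H,U \right)} = 4 - 2 U \left(H + U\right)$ ($E{\left(H,U \right)} = 4 - \left(U + U\right) \left(H + U\right) = 4 - 2 U \left(H + U\right)$)
$s E{\left(c,u \right)} = 3880 \left(4 - 2 \left(- \frac{13}{2}\right)^{2} - \left(-16\right) \left(- \frac{13}{2}\right)\right) = 3880 \left(4 - \frac{169}{2} - 104\right) = 3880 \left(- \frac{369}{2}\right) = -715860$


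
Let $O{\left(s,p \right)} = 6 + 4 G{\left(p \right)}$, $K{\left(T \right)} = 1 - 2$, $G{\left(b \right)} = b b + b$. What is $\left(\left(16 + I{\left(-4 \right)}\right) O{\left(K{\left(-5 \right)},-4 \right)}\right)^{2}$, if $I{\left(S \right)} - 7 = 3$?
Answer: $1971216$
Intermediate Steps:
$G{\left(b \right)} = b + b^{2}$ ($G{\left(b \right)} = b^{2} + b = b + b^{2}$)
$K{\left(T \right)} = -1$
$O{\left(s,p \right)} = 6 + 4 p \left(1 + p\right)$
$I{\left(S \right)} = 10$ ($I{\left(S \right)} = 7 + 3 = 10$)
$\left(\left(16 + I{\left(-4 \right)}\right) O{\left(K{\left(-5 \right)},-4 \right)}\right)^{2} = \left(\left(16 + 10\right) \left(6 + 4 \left(-4\right) \left(1 - 4\right)\right)\right)^{2} = \left(26 \left(6 + 4 \left(-4\right) \left(-3\right)\right)\right)^{2} = \left(26 \left(6 + 48\right)\right)^{2} = \left(26 \cdot 54\right)^{2} = 1404^{2} = 1971216$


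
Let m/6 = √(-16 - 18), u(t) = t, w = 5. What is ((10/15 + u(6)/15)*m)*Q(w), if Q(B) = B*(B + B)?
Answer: 320*I*√34 ≈ 1865.9*I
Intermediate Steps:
m = 6*I*√34 (m = 6*√(-16 - 18) = 6*√(-34) = 6*(I*√34) = 6*I*√34 ≈ 34.986*I)
Q(B) = 2*B² (Q(B) = B*(2*B) = 2*B²)
((10/15 + u(6)/15)*m)*Q(w) = ((10/15 + 6/15)*(6*I*√34))*(2*5²) = ((10*(1/15) + 6*(1/15))*(6*I*√34))*(2*25) = ((⅔ + ⅖)*(6*I*√34))*50 = (16*(6*I*√34)/15)*50 = (32*I*√34/5)*50 = 320*I*√34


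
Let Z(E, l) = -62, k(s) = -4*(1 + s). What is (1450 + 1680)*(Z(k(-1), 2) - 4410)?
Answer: -13997360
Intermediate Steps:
k(s) = -4 - 4*s
(1450 + 1680)*(Z(k(-1), 2) - 4410) = (1450 + 1680)*(-62 - 4410) = 3130*(-4472) = -13997360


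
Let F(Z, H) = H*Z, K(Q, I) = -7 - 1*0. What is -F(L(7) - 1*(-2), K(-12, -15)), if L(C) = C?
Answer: 63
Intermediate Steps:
K(Q, I) = -7 (K(Q, I) = -7 + 0 = -7)
-F(L(7) - 1*(-2), K(-12, -15)) = -(-7)*(7 - 1*(-2)) = -(-7)*(7 + 2) = -(-7)*9 = -1*(-63) = 63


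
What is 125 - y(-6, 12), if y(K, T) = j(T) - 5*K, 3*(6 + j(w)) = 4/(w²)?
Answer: 10907/108 ≈ 100.99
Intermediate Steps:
j(w) = -6 + 4/(3*w²) (j(w) = -6 + (4/(w²))/3 = -6 + (4/w²)/3 = -6 + 4/(3*w²))
y(K, T) = -6 - 5*K + 4/(3*T²) (y(K, T) = (-6 + 4/(3*T²)) - 5*K = -6 - 5*K + 4/(3*T²))
125 - y(-6, 12) = 125 - (-6 - 5*(-6) + (4/3)/12²) = 125 - (-6 + 30 + (4/3)*(1/144)) = 125 - (-6 + 30 + 1/108) = 125 - 1*2593/108 = 125 - 2593/108 = 10907/108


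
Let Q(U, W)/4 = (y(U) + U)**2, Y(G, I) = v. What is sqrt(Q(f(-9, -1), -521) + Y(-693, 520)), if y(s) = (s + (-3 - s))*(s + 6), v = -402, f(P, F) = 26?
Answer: sqrt(19198) ≈ 138.56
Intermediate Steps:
Y(G, I) = -402
y(s) = -18 - 3*s (y(s) = -3*(6 + s) = -18 - 3*s)
Q(U, W) = 4*(-18 - 2*U)**2 (Q(U, W) = 4*((-18 - 3*U) + U)**2 = 4*(-18 - 2*U)**2)
sqrt(Q(f(-9, -1), -521) + Y(-693, 520)) = sqrt(16*(9 + 26)**2 - 402) = sqrt(16*35**2 - 402) = sqrt(16*1225 - 402) = sqrt(19600 - 402) = sqrt(19198)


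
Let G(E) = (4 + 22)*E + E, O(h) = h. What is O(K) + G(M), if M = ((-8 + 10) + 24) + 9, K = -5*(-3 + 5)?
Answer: 935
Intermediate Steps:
K = -10 (K = -5*2 = -10)
M = 35 (M = (2 + 24) + 9 = 26 + 9 = 35)
G(E) = 27*E (G(E) = 26*E + E = 27*E)
O(K) + G(M) = -10 + 27*35 = -10 + 945 = 935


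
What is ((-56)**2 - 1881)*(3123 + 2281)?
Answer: 6782020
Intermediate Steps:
((-56)**2 - 1881)*(3123 + 2281) = (3136 - 1881)*5404 = 1255*5404 = 6782020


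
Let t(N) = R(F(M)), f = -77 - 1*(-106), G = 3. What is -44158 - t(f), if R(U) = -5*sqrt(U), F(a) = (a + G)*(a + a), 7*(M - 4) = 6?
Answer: -44158 + 10*sqrt(935)/7 ≈ -44114.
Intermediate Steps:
M = 34/7 (M = 4 + (1/7)*6 = 4 + 6/7 = 34/7 ≈ 4.8571)
F(a) = 2*a*(3 + a) (F(a) = (a + 3)*(a + a) = (3 + a)*(2*a) = 2*a*(3 + a))
f = 29 (f = -77 + 106 = 29)
t(N) = -10*sqrt(935)/7 (t(N) = -5*2*sqrt(119)*sqrt(3 + 34/7)/7 = -5*2*sqrt(935)/7 = -10*sqrt(935)/7)
-44158 - t(f) = -44158 - (-10)*sqrt(935)/7 = -44158 + 10*sqrt(935)/7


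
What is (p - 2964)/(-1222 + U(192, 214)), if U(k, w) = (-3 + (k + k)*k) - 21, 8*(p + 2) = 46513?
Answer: 22785/579856 ≈ 0.039294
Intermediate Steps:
p = 46497/8 (p = -2 + (⅛)*46513 = -2 + 46513/8 = 46497/8 ≈ 5812.1)
U(k, w) = -24 + 2*k² (U(k, w) = (-3 + (2*k)*k) - 21 = (-3 + 2*k²) - 21 = -24 + 2*k²)
(p - 2964)/(-1222 + U(192, 214)) = (46497/8 - 2964)/(-1222 + (-24 + 2*192²)) = 22785/(8*(-1222 + (-24 + 2*36864))) = 22785/(8*(-1222 + (-24 + 73728))) = 22785/(8*(-1222 + 73704)) = (22785/8)/72482 = (22785/8)*(1/72482) = 22785/579856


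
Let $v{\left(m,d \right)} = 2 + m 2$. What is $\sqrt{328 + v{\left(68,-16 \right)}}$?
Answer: $\sqrt{466} \approx 21.587$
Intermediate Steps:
$v{\left(m,d \right)} = 2 + 2 m$
$\sqrt{328 + v{\left(68,-16 \right)}} = \sqrt{328 + \left(2 + 2 \cdot 68\right)} = \sqrt{328 + \left(2 + 136\right)} = \sqrt{328 + 138} = \sqrt{466}$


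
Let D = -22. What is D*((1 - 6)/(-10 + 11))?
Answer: 110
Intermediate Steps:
D*((1 - 6)/(-10 + 11)) = -22*(1 - 6)/(-10 + 11) = -(-110)/1 = -(-110) = -22*(-5) = 110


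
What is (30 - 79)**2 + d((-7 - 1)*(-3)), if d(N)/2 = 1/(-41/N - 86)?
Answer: 5054057/2105 ≈ 2401.0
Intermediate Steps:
d(N) = 2/(-86 - 41/N) (d(N) = 2/(-41/N - 86) = 2/(-86 - 41/N))
(30 - 79)**2 + d((-7 - 1)*(-3)) = (30 - 79)**2 - 2*(-7 - 1)*(-3)/(41 + 86*((-7 - 1)*(-3))) = (-49)**2 - 2*(-8*(-3))/(41 + 86*(-8*(-3))) = 2401 - 2*24/(41 + 86*24) = 2401 - 2*24/(41 + 2064) = 2401 - 2*24/2105 = 2401 - 2*24*1/2105 = 2401 - 48/2105 = 5054057/2105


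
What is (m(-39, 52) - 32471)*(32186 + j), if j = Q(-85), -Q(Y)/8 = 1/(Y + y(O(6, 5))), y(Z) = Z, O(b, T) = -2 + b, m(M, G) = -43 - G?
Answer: -84901971884/81 ≈ -1.0482e+9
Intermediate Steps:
Q(Y) = -8/(4 + Y) (Q(Y) = -8/(Y + (-2 + 6)) = -8/(Y + 4) = -8/(4 + Y))
j = 8/81 (j = -8/(4 - 85) = -8/(-81) = -8*(-1/81) = 8/81 ≈ 0.098765)
(m(-39, 52) - 32471)*(32186 + j) = ((-43 - 1*52) - 32471)*(32186 + 8/81) = ((-43 - 52) - 32471)*(2607074/81) = (-95 - 32471)*(2607074/81) = -32566*2607074/81 = -84901971884/81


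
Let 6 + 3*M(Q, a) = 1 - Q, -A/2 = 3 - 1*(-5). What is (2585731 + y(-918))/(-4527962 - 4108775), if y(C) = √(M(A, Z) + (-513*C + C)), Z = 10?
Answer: -2585731/8636737 - √4230177/25910211 ≈ -0.29947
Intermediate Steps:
A = -16 (A = -2*(3 - 1*(-5)) = -2*(3 + 5) = -2*8 = -16)
M(Q, a) = -5/3 - Q/3 (M(Q, a) = -2 + (1 - Q)/3 = -2 + (⅓ - Q/3) = -5/3 - Q/3)
y(C) = √(11/3 - 512*C) (y(C) = √((-5/3 - ⅓*(-16)) + (-513*C + C)) = √((-5/3 + 16/3) - 512*C) = √(11/3 - 512*C))
(2585731 + y(-918))/(-4527962 - 4108775) = (2585731 + √(33 - 4608*(-918))/3)/(-4527962 - 4108775) = (2585731 + √(33 + 4230144)/3)/(-8636737) = (2585731 + √4230177/3)*(-1/8636737) = -2585731/8636737 - √4230177/25910211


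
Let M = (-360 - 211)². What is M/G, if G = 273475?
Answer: 326041/273475 ≈ 1.1922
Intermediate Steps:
M = 326041 (M = (-571)² = 326041)
M/G = 326041/273475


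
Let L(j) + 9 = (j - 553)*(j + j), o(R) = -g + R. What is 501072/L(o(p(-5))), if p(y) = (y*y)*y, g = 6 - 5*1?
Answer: 167024/57033 ≈ 2.9286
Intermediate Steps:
g = 1 (g = 6 - 5 = 1)
p(y) = y**3 (p(y) = y**2*y = y**3)
o(R) = -1 + R (o(R) = -1*1 + R = -1 + R)
L(j) = -9 + 2*j*(-553 + j) (L(j) = -9 + (j - 553)*(j + j) = -9 + (-553 + j)*(2*j) = -9 + 2*j*(-553 + j))
501072/L(o(p(-5))) = 501072/(-9 - 1106*(-1 + (-5)**3) + 2*(-1 + (-5)**3)**2) = 501072/(-9 - 1106*(-1 - 125) + 2*(-1 - 125)**2) = 501072/(-9 - 1106*(-126) + 2*(-126)**2) = 501072/(-9 + 139356 + 2*15876) = 501072/(-9 + 139356 + 31752) = 501072/171099 = 501072*(1/171099) = 167024/57033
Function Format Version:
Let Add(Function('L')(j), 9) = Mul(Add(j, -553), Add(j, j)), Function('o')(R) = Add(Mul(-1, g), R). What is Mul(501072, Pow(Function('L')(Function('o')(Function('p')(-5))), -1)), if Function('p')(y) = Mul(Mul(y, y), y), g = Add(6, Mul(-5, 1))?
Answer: Rational(167024, 57033) ≈ 2.9286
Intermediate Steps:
g = 1 (g = Add(6, -5) = 1)
Function('p')(y) = Pow(y, 3) (Function('p')(y) = Mul(Pow(y, 2), y) = Pow(y, 3))
Function('o')(R) = Add(-1, R) (Function('o')(R) = Add(Mul(-1, 1), R) = Add(-1, R))
Function('L')(j) = Add(-9, Mul(2, j, Add(-553, j))) (Function('L')(j) = Add(-9, Mul(Add(j, -553), Add(j, j))) = Add(-9, Mul(Add(-553, j), Mul(2, j))) = Add(-9, Mul(2, j, Add(-553, j))))
Mul(501072, Pow(Function('L')(Function('o')(Function('p')(-5))), -1)) = Mul(501072, Pow(Add(-9, Mul(-1106, Add(-1, Pow(-5, 3))), Mul(2, Pow(Add(-1, Pow(-5, 3)), 2))), -1)) = Mul(501072, Pow(Add(-9, Mul(-1106, Add(-1, -125)), Mul(2, Pow(Add(-1, -125), 2))), -1)) = Mul(501072, Pow(Add(-9, Mul(-1106, -126), Mul(2, Pow(-126, 2))), -1)) = Mul(501072, Pow(Add(-9, 139356, Mul(2, 15876)), -1)) = Mul(501072, Pow(Add(-9, 139356, 31752), -1)) = Mul(501072, Pow(171099, -1)) = Mul(501072, Rational(1, 171099)) = Rational(167024, 57033)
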